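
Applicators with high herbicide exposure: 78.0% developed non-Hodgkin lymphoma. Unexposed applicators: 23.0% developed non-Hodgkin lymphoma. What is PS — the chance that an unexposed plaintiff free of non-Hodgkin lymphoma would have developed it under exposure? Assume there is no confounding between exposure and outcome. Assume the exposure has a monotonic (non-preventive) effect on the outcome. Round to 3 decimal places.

p₁ = 0.78, p₀ = 0.23.
Under exogeneity and monotonicity, PS = (p₁ − p₀) / (1 − p₀).
PS = (0.78 − 0.23) / (1 − 0.23) = 0.55 / 0.77 ≈ 0.7143

PS ≈ 0.714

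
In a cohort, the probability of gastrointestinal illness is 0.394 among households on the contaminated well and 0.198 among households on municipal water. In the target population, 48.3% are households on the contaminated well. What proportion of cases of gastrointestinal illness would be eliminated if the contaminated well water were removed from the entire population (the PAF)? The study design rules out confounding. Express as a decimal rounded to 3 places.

Let p₁ = 0.394, p₀ = 0.198.
Overall risk P(Y=1) = π·p₁ + (1−π)·p₀ = 0.483×0.394 + 0.517×0.198 = 0.29267.
Under exogeneity, PAF = [P(Y=1) − p₀] / P(Y=1).
PAF = (0.29267 − 0.198) / 0.29267 ≈ 0.3235

PAF ≈ 0.323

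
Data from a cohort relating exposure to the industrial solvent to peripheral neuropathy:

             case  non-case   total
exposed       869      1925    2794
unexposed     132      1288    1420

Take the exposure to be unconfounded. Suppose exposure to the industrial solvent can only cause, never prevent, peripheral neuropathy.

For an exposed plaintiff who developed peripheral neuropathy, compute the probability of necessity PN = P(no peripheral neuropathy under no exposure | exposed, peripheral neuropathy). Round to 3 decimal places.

PN ≈ 0.701

p₁ = P(outcome | exposed) = 869/2794 = 0.31102
p₀ = P(outcome | unexposed) = 132/1420 = 0.092958
Under exogeneity and monotonicity, PN = (p₁ − p₀)/p₁.
PN = (0.31102 − 0.092958) / 0.31102 ≈ 0.7011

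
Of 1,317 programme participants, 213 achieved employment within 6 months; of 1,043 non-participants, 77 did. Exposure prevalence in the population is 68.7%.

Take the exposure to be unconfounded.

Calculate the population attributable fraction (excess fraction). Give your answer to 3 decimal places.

p₁ = P(outcome | exposed) = 213/1317 = 0.16173
p₀ = P(outcome | unexposed) = 77/1043 = 0.073826
Overall risk P(Y=1) = π·p₁ + (1−π)·p₀ = 0.687×0.16173 + 0.313×0.073826 = 0.13422.
Under exogeneity, PAF = [P(Y=1) − p₀] / P(Y=1).
PAF = (0.13422 − 0.073826) / 0.13422 ≈ 0.4500

PAF ≈ 0.450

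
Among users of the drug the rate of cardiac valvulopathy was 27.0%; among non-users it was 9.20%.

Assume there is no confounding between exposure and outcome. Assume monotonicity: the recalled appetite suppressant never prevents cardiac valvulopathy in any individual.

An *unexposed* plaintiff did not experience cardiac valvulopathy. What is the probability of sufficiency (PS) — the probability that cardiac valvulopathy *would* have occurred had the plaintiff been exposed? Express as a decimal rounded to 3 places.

PS ≈ 0.196

p₁ = 0.27, p₀ = 0.092.
Under exogeneity and monotonicity, PS = (p₁ − p₀) / (1 − p₀).
PS = (0.27 − 0.092) / (1 − 0.092) = 0.178 / 0.908 ≈ 0.1960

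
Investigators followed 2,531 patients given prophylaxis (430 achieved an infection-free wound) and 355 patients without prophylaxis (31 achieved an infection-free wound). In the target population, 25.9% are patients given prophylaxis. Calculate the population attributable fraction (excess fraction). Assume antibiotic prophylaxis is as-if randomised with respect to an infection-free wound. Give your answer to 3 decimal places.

p₁ = P(outcome | exposed) = 430/2531 = 0.16989
p₀ = P(outcome | unexposed) = 31/355 = 0.087324
Overall risk P(Y=1) = π·p₁ + (1−π)·p₀ = 0.259×0.16989 + 0.741×0.087324 = 0.10871.
Under exogeneity, PAF = [P(Y=1) − p₀] / P(Y=1).
PAF = (0.10871 − 0.087324) / 0.10871 ≈ 0.1967

PAF ≈ 0.197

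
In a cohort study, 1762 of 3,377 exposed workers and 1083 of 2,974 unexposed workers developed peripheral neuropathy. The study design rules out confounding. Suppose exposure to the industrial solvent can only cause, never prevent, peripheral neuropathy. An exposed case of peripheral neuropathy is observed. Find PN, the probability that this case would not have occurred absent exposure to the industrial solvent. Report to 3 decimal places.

p₁ = P(outcome | exposed) = 1762/3377 = 0.52176
p₀ = P(outcome | unexposed) = 1083/2974 = 0.36416
Under exogeneity and monotonicity, PN = (p₁ − p₀) / p₁.
PN = (0.52176 − 0.36416) / 0.52176 = 0.15761 / 0.52176 ≈ 0.3021

PN ≈ 0.302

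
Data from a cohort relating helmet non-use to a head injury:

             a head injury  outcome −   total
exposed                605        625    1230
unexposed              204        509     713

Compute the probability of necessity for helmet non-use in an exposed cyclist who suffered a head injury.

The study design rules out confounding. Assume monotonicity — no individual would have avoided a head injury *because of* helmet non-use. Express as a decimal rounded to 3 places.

p₁ = P(outcome | exposed) = 605/1230 = 0.49187
p₀ = P(outcome | unexposed) = 204/713 = 0.28612
Under exogeneity and monotonicity, PN = (p₁ − p₀) / p₁.
PN = (0.49187 − 0.28612) / 0.49187 = 0.20575 / 0.49187 ≈ 0.4183

PN ≈ 0.418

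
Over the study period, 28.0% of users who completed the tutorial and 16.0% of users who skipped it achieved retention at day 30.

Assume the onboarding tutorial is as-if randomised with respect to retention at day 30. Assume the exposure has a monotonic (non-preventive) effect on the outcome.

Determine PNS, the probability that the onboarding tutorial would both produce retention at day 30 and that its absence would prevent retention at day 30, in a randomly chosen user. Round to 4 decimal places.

PNS ≈ 0.1200

p₁ = 0.28, p₀ = 0.16.
Under exogeneity and monotonicity, PNS = p₁ − p₀.
PNS = 0.28 − 0.16 = 0.12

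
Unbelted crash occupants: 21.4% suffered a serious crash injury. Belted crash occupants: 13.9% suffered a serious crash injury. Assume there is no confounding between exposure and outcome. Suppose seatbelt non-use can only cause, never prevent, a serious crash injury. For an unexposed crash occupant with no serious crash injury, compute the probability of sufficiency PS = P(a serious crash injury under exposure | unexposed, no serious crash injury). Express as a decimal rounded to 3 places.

p₁ = 0.214, p₀ = 0.139.
Under exogeneity and monotonicity, PS = (p₁ − p₀) / (1 − p₀).
PS = (0.214 − 0.139) / (1 − 0.139) = 0.075 / 0.861 ≈ 0.0871

PS ≈ 0.087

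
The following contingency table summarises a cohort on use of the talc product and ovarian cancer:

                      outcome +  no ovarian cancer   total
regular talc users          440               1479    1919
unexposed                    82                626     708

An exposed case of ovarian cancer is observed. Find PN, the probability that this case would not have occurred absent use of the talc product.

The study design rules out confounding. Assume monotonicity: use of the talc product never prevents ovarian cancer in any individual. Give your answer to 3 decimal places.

p₁ = P(outcome | exposed) = 440/1919 = 0.22929
p₀ = P(outcome | unexposed) = 82/708 = 0.11582
Under exogeneity and monotonicity, PN = (p₁ − p₀)/p₁.
PN = (0.22929 − 0.11582) / 0.22929 ≈ 0.4949

PN ≈ 0.495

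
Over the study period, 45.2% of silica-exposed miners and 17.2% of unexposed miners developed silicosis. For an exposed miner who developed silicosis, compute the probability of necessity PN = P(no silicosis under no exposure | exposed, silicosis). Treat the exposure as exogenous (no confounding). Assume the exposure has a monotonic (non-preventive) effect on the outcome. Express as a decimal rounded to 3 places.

p₁ = 0.452, p₀ = 0.172.
Under exogeneity and monotonicity, PN = (p₁ − p₀) / p₁.
PN = (0.452 − 0.172) / 0.452 = 0.28 / 0.452 ≈ 0.6195

PN ≈ 0.619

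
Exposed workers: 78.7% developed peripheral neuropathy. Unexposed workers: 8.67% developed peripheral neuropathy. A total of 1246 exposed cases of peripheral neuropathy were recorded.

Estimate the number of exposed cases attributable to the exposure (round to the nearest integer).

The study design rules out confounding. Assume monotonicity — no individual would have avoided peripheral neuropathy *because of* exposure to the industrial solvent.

p₁ = 0.787, p₀ = 0.0867.
PN = (p₁ − p₀)/p₁ = (0.787 − 0.0867) / 0.787 ≈ 0.88983.
Attributable cases ≈ PN × (exposed cases) = 0.88983 × 1246 ≈ 1108.73.

about 1109 cases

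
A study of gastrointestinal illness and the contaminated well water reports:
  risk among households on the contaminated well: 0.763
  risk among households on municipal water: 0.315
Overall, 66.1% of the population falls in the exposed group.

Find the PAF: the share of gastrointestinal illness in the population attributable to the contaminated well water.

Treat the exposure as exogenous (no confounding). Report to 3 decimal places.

Let p₁ = 0.763, p₀ = 0.315.
Overall risk P(Y=1) = π·p₁ + (1−π)·p₀ = 0.661×0.763 + 0.339×0.315 = 0.61113.
Under exogeneity, PAF = [P(Y=1) − p₀] / P(Y=1).
PAF = (0.61113 − 0.315) / 0.61113 ≈ 0.4846

PAF ≈ 0.485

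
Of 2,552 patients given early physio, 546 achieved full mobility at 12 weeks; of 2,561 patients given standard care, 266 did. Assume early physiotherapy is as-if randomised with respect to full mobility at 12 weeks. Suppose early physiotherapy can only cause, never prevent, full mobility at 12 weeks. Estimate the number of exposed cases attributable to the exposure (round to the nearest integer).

p₁ = P(outcome | exposed) = 546/2552 = 0.21395
p₀ = P(outcome | unexposed) = 266/2561 = 0.10387
PN = (p₁ − p₀)/p₁ = (0.21395 − 0.10387) / 0.21395 ≈ 0.51453.
Attributable cases ≈ PN × (exposed cases) = 0.51453 × 546 ≈ 280.93.

about 281 cases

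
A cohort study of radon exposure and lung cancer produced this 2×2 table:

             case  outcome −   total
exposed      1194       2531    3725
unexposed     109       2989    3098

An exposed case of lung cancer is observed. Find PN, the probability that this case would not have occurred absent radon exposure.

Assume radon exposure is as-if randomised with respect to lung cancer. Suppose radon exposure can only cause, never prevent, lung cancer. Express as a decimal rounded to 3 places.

p₁ = P(outcome | exposed) = 1194/3725 = 0.32054
p₀ = P(outcome | unexposed) = 109/3098 = 0.035184
Under exogeneity and monotonicity, PN = (p₁ − p₀)/p₁.
PN = (0.32054 − 0.035184) / 0.32054 ≈ 0.8902

PN ≈ 0.890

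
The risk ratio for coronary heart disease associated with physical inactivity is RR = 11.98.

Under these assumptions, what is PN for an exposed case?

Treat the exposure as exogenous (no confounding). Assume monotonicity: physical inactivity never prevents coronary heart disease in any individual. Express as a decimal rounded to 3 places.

Under exogeneity and monotonicity, PN = (RR − 1) / RR = 1 − 1/RR.
PN = (11.98 − 1) / 11.98 = 10.98 / 11.98 ≈ 0.9165

PN ≈ 0.917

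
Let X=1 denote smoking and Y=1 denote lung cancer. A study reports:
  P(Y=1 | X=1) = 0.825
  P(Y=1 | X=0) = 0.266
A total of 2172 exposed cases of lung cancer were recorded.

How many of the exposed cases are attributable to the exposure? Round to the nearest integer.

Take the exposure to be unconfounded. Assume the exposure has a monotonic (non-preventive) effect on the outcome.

about 1472 cases

Let p₁ = 0.825, p₀ = 0.266.
PN = (p₁ − p₀)/p₁ = (0.825 − 0.266) / 0.825 ≈ 0.67758.
Attributable cases ≈ PN × (exposed cases) = 0.67758 × 2172 ≈ 1471.69.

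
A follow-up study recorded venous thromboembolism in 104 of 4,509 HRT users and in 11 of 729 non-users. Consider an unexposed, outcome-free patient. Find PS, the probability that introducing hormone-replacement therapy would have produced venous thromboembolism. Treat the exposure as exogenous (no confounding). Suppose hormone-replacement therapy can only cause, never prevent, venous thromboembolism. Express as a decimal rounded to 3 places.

p₁ = P(outcome | exposed) = 104/4509 = 0.023065
p₀ = P(outcome | unexposed) = 11/729 = 0.015089
Under exogeneity and monotonicity, PS = (p₁ − p₀) / (1 − p₀).
PS = (0.023065 − 0.015089) / (1 − 0.015089) = 0.0079758 / 0.98491 ≈ 0.0081

PS ≈ 0.008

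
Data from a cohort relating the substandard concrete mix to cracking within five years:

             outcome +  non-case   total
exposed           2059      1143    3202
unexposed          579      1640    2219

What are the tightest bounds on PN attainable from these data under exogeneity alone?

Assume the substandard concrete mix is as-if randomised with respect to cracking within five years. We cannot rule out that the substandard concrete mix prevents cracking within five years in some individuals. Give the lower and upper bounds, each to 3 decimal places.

p₁ = P(outcome | exposed) = 2059/3202 = 0.64304
p₀ = P(outcome | unexposed) = 579/2219 = 0.26093
Under exogeneity alone the bounds on PN are max{0,(p₁−p₀)/p₁} ≤ PN ≤ min{1,(1−p₀)/p₁}.
  lower = (p₁ − p₀)/p₁ = 0.38211 / 0.64304 ≈ 0.5942
  upper = min{1, (1 − p₀)/p₁} = 0.73907 / 0.64304 ≈ 1.1493 → capped at 1

0.594 ≤ PN ≤ 1.000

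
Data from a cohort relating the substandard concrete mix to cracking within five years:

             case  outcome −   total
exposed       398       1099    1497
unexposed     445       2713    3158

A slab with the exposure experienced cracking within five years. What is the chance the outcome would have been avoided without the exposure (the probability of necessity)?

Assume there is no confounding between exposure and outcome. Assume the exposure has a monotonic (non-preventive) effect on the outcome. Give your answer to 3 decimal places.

p₁ = P(outcome | exposed) = 398/1497 = 0.26587
p₀ = P(outcome | unexposed) = 445/3158 = 0.14091
Under exogeneity and monotonicity, PN = (p₁ − p₀) / p₁.
PN = (0.26587 − 0.14091) / 0.26587 = 0.12495 / 0.26587 ≈ 0.4700

PN ≈ 0.470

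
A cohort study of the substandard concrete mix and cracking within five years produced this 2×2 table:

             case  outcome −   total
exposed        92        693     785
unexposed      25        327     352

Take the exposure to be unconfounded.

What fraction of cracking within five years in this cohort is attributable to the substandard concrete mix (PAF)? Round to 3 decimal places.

PAF ≈ 0.310

p₁ = P(outcome | exposed) = 92/785 = 0.1172
p₀ = P(outcome | unexposed) = 25/352 = 0.071023
Exposure prevalence π = 785/1137 = 0.69041; overall risk P(Y=1) = 0.1029.
Under exogeneity, PAF = [P(Y=1) − p₀]/P(Y=1).
PAF = (0.1029 − 0.071023) / 0.1029 ≈ 0.3098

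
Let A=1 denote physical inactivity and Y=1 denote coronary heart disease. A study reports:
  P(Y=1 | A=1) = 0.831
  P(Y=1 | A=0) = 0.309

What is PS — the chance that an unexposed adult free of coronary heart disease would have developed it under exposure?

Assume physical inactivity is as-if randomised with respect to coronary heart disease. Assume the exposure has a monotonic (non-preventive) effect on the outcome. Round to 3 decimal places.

PS ≈ 0.755

Let p₁ = 0.831, p₀ = 0.309.
Under exogeneity and monotonicity, PS = (p₁ − p₀) / (1 − p₀).
PS = (0.831 − 0.309) / (1 − 0.309) = 0.522 / 0.691 ≈ 0.7554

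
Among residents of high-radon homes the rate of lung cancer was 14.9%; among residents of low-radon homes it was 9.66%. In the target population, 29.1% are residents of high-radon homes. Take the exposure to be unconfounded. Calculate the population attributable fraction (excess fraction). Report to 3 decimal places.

p₁ = 0.149, p₀ = 0.0966.
Overall risk P(Y=1) = π·p₁ + (1−π)·p₀ = 0.291×0.149 + 0.709×0.0966 = 0.11185.
Under exogeneity, PAF = [P(Y=1) − p₀] / P(Y=1).
PAF = (0.11185 − 0.0966) / 0.11185 ≈ 0.1363

PAF ≈ 0.136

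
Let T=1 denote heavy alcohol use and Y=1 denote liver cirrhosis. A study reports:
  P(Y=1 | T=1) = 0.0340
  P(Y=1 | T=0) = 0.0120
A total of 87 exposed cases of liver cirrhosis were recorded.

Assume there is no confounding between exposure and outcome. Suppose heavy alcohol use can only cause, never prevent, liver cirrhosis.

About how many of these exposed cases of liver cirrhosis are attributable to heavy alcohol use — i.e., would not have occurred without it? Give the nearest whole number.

about 56 cases

Let p₁ = 0.034, p₀ = 0.012.
PN = (p₁ − p₀)/p₁ = (0.034 − 0.012) / 0.034 ≈ 0.64706.
Attributable cases ≈ PN × (exposed cases) = 0.64706 × 87 ≈ 56.29.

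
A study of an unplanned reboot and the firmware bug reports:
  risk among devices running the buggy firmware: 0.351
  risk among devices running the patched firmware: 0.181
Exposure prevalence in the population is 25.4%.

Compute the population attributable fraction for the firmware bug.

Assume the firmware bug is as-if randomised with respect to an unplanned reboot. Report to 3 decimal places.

PAF ≈ 0.193

Let p₁ = 0.351, p₀ = 0.181.
Overall risk P(Y=1) = π·p₁ + (1−π)·p₀ = 0.254×0.351 + 0.746×0.181 = 0.22418.
Under exogeneity, PAF = [P(Y=1) − p₀] / P(Y=1).
PAF = (0.22418 − 0.181) / 0.22418 ≈ 0.1926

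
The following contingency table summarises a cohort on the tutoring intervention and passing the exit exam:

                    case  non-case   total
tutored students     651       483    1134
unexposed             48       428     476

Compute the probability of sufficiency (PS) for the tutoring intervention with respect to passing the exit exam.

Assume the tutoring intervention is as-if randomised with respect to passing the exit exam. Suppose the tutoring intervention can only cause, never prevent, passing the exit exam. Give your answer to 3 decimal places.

PS ≈ 0.526

p₁ = P(outcome | exposed) = 651/1134 = 0.57407
p₀ = P(outcome | unexposed) = 48/476 = 0.10084
Under exogeneity and monotonicity, PS = (p₁ − p₀) / (1 − p₀).
PS = (0.57407 − 0.10084) / (1 − 0.10084) = 0.47323 / 0.89916 ≈ 0.5263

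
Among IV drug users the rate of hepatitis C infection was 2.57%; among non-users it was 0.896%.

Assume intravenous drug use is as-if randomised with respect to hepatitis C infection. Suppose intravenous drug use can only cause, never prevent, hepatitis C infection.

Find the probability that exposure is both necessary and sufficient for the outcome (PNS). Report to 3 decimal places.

PNS ≈ 0.017

p₁ = 0.0257, p₀ = 0.00896.
Under exogeneity and monotonicity, PNS = p₁ − p₀.
PNS = 0.0257 − 0.00896 = 0.01674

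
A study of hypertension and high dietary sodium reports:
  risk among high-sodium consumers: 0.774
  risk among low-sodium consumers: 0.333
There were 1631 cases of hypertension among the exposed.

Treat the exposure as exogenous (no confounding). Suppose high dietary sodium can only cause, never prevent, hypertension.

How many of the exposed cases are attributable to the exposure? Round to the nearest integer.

Let p₁ = 0.774, p₀ = 0.333.
PN = (p₁ − p₀)/p₁ = (0.774 − 0.333) / 0.774 ≈ 0.56977.
Attributable cases ≈ PN × (exposed cases) = 0.56977 × 1631 ≈ 929.29.

about 929 cases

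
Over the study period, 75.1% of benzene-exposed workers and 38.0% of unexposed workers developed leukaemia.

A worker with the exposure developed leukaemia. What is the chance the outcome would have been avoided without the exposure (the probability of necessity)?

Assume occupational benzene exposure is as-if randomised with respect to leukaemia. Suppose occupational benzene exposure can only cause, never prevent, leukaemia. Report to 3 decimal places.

PN ≈ 0.494

p₁ = 0.751, p₀ = 0.38.
Under exogeneity and monotonicity, PN = (p₁ − p₀) / p₁.
PN = (0.751 − 0.38) / 0.751 = 0.371 / 0.751 ≈ 0.4940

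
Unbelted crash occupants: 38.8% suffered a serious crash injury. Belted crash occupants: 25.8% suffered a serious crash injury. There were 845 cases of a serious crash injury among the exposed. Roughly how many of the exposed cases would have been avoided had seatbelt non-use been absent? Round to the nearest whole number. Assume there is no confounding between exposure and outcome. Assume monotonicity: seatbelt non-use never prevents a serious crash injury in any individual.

about 283 cases

p₁ = 0.388, p₀ = 0.258.
PN = (p₁ − p₀)/p₁ = (0.388 − 0.258) / 0.388 ≈ 0.33505.
Attributable cases ≈ PN × (exposed cases) = 0.33505 × 845 ≈ 283.12.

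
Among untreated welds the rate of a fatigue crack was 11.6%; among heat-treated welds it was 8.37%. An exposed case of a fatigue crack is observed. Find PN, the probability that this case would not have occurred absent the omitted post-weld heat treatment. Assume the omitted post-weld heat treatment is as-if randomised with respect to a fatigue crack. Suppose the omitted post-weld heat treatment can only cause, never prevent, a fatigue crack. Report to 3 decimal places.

PN ≈ 0.278

p₁ = 0.116, p₀ = 0.0837.
Under exogeneity and monotonicity, PN = (p₁ − p₀) / p₁.
PN = (0.116 − 0.0837) / 0.116 = 0.0323 / 0.116 ≈ 0.2784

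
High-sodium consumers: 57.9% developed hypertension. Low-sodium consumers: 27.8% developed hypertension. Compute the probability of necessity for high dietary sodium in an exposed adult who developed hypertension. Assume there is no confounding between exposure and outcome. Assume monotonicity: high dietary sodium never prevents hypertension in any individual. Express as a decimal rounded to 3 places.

p₁ = 0.579, p₀ = 0.278.
Under exogeneity and monotonicity, PN = (p₁ − p₀) / p₁.
PN = (0.579 − 0.278) / 0.579 = 0.301 / 0.579 ≈ 0.5199

PN ≈ 0.520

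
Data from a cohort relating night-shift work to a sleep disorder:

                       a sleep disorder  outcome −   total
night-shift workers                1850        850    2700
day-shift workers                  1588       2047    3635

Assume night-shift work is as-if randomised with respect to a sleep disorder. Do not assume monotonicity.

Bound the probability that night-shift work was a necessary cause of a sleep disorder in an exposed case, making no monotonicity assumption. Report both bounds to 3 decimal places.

p₁ = P(outcome | exposed) = 1850/2700 = 0.68519
p₀ = P(outcome | unexposed) = 1588/3635 = 0.43686
Under exogeneity alone the bounds on PN are max{0,(p₁−p₀)/p₁} ≤ PN ≤ min{1,(1−p₀)/p₁}.
  lower = (p₁ − p₀)/p₁ = 0.24832 / 0.68519 ≈ 0.3624
  upper = min{1, (1 − p₀)/p₁} = 0.56314 / 0.68519 ≈ 0.8219

0.362 ≤ PN ≤ 0.822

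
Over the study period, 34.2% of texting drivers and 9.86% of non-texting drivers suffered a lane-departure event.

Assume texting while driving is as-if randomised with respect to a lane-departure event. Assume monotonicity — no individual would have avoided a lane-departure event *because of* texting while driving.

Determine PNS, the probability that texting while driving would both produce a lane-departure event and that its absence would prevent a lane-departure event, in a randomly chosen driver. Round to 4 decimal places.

p₁ = 0.342, p₀ = 0.0986.
Under exogeneity and monotonicity, PNS = p₁ − p₀.
PNS = 0.342 − 0.0986 = 0.2434

PNS ≈ 0.2434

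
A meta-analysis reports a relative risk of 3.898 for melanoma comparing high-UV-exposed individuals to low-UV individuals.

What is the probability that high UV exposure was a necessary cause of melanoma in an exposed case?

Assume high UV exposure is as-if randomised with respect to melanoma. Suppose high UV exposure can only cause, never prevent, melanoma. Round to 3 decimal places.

Under exogeneity and monotonicity, PN = (RR − 1) / RR = 1 − 1/RR.
PN = (3.898 − 1) / 3.898 = 2.898 / 3.898 ≈ 0.7435

PN ≈ 0.743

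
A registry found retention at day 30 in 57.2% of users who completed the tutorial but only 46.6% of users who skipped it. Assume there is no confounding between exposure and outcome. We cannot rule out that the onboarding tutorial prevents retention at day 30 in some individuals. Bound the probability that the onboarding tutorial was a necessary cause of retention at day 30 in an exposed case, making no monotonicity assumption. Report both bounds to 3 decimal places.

0.185 ≤ PN ≤ 0.934

p₁ = 0.572, p₀ = 0.466.
Under exogeneity alone the bounds on PN are max{0,(p₁−p₀)/p₁} ≤ PN ≤ min{1,(1−p₀)/p₁}.
  lower = (p₁ − p₀)/p₁ = 0.106 / 0.572 ≈ 0.1853
  upper = min{1, (1 − p₀)/p₁} = 0.534 / 0.572 ≈ 0.9336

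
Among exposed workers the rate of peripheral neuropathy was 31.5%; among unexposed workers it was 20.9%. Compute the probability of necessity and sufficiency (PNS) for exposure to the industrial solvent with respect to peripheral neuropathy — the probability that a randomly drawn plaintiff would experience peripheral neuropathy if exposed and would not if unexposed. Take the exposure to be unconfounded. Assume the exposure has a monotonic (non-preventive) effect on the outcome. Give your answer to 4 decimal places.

p₁ = 0.315, p₀ = 0.209.
Under exogeneity and monotonicity, PNS = p₁ − p₀.
PNS = 0.315 − 0.209 = 0.106

PNS ≈ 0.1060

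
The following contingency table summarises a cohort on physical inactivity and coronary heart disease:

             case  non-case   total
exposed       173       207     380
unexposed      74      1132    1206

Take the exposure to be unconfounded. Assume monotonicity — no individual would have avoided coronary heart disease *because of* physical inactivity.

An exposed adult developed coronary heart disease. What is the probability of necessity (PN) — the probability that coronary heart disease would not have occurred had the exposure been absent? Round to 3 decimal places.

PN ≈ 0.865

p₁ = P(outcome | exposed) = 173/380 = 0.45526
p₀ = P(outcome | unexposed) = 74/1206 = 0.06136
Under exogeneity and monotonicity, PN = (p₁ − p₀) / p₁.
PN = (0.45526 − 0.06136) / 0.45526 = 0.3939 / 0.45526 ≈ 0.8652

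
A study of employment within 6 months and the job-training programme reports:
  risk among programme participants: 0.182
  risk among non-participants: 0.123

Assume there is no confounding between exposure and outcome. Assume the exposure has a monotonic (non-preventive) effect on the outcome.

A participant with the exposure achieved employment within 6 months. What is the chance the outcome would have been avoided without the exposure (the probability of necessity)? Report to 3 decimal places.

PN ≈ 0.324

Let p₁ = 0.182, p₀ = 0.123.
Under exogeneity and monotonicity, PN = (p₁ − p₀) / p₁.
PN = (0.182 − 0.123) / 0.182 = 0.059 / 0.182 ≈ 0.3242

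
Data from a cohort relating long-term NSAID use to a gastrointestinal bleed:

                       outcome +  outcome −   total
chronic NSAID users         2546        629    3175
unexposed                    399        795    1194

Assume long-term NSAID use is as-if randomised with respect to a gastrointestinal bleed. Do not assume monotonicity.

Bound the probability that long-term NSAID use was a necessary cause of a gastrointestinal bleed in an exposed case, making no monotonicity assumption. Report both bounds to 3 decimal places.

0.583 ≤ PN ≤ 0.830

p₁ = P(outcome | exposed) = 2546/3175 = 0.80189
p₀ = P(outcome | unexposed) = 399/1194 = 0.33417
Under exogeneity alone the bounds on PN are max{0,(p₁−p₀)/p₁} ≤ PN ≤ min{1,(1−p₀)/p₁}.
  lower = (p₁ − p₀)/p₁ = 0.46772 / 0.80189 ≈ 0.5833
  upper = min{1, (1 − p₀)/p₁} = 0.66583 / 0.80189 ≈ 0.8303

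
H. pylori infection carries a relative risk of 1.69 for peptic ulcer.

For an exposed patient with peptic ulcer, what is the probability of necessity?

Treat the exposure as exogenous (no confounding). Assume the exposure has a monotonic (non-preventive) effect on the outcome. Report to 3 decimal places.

PN ≈ 0.408

Under exogeneity and monotonicity, PN = (RR − 1) / RR = 1 − 1/RR.
PN = (1.69 − 1) / 1.69 = 0.69 / 1.69 ≈ 0.4083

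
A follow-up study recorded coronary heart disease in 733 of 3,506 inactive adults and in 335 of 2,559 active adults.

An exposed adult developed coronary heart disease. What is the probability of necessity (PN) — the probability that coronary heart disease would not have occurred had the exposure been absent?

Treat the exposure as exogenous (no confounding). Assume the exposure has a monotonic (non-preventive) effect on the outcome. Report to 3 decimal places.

p₁ = P(outcome | exposed) = 733/3506 = 0.20907
p₀ = P(outcome | unexposed) = 335/2559 = 0.13091
Under exogeneity and monotonicity, PN = (p₁ − p₀) / p₁.
PN = (0.20907 − 0.13091) / 0.20907 = 0.07816 / 0.20907 ≈ 0.3738

PN ≈ 0.374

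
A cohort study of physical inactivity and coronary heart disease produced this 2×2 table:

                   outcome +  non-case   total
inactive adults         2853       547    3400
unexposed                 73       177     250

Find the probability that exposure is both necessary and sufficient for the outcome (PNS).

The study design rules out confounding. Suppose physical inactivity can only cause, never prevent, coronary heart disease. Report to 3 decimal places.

PNS ≈ 0.547

p₁ = P(outcome | exposed) = 2853/3400 = 0.83912
p₀ = P(outcome | unexposed) = 73/250 = 0.292
Under exogeneity and monotonicity, PNS = p₁ − p₀.
PNS = 0.83912 − 0.292 = 0.54712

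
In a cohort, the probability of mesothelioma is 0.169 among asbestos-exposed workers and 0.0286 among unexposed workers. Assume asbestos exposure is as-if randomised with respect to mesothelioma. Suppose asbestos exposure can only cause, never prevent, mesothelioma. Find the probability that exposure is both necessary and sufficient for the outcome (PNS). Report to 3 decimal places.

PNS ≈ 0.140

Let p₁ = 0.169, p₀ = 0.0286.
Under exogeneity and monotonicity, PNS = p₁ − p₀.
PNS = 0.169 − 0.0286 = 0.1404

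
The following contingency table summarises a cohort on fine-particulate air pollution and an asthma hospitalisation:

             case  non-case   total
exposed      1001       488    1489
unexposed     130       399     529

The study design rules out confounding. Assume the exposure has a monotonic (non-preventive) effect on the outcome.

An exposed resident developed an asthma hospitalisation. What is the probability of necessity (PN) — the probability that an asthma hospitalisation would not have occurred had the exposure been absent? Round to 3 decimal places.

p₁ = P(outcome | exposed) = 1001/1489 = 0.67226
p₀ = P(outcome | unexposed) = 130/529 = 0.24575
Under exogeneity and monotonicity, PN = (p₁ − p₀)/p₁.
PN = (0.67226 − 0.24575) / 0.67226 ≈ 0.6344

PN ≈ 0.634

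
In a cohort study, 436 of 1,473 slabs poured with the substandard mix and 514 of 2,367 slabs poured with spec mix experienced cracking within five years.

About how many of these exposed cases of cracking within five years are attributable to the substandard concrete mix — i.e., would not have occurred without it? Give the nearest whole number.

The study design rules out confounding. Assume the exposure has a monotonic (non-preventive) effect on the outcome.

p₁ = P(outcome | exposed) = 436/1473 = 0.29599
p₀ = P(outcome | unexposed) = 514/2367 = 0.21715
PN = (p₁ − p₀)/p₁ = (0.29599 − 0.21715) / 0.29599 ≈ 0.26636.
Attributable cases ≈ PN × (exposed cases) = 0.26636 × 436 ≈ 116.13.

about 116 cases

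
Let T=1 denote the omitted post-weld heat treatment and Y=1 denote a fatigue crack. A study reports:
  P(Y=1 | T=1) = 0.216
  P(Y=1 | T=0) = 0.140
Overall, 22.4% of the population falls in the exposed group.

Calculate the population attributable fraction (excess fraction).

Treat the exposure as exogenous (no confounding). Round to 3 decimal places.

Let p₁ = 0.216, p₀ = 0.14.
Overall risk P(Y=1) = π·p₁ + (1−π)·p₀ = 0.224×0.216 + 0.776×0.14 = 0.15702.
Under exogeneity, PAF = [P(Y=1) − p₀] / P(Y=1).
PAF = (0.15702 − 0.14) / 0.15702 ≈ 0.1084

PAF ≈ 0.108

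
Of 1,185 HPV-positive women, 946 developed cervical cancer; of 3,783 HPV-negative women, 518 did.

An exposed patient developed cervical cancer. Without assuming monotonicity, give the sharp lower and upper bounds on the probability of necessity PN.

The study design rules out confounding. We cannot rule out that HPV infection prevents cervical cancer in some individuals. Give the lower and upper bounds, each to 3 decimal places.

p₁ = P(outcome | exposed) = 946/1185 = 0.79831
p₀ = P(outcome | unexposed) = 518/3783 = 0.13693
Under exogeneity alone the bounds on PN are max{0,(p₁−p₀)/p₁} ≤ PN ≤ min{1,(1−p₀)/p₁}.
  lower = (p₁ − p₀)/p₁ = 0.66138 / 0.79831 ≈ 0.8285
  upper = min{1, (1 − p₀)/p₁} = 0.86307 / 0.79831 ≈ 1.0811 → capped at 1

0.828 ≤ PN ≤ 1.000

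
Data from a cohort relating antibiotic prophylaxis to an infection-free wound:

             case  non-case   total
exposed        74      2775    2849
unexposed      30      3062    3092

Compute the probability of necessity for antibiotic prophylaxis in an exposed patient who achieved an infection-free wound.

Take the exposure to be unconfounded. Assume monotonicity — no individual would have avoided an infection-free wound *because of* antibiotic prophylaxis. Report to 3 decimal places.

p₁ = P(outcome | exposed) = 74/2849 = 0.025974
p₀ = P(outcome | unexposed) = 30/3092 = 0.0097025
Under exogeneity and monotonicity, PN = (p₁ − p₀)/p₁.
PN = (0.025974 − 0.0097025) / 0.025974 ≈ 0.6265

PN ≈ 0.626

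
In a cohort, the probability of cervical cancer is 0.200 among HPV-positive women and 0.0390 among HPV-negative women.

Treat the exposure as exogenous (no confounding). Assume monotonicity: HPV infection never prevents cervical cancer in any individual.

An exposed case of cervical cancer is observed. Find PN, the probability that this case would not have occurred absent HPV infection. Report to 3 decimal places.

PN ≈ 0.805

Let p₁ = 0.2, p₀ = 0.039.
Under exogeneity and monotonicity, PN = (p₁ − p₀) / p₁.
PN = (0.2 − 0.039) / 0.2 = 0.161 / 0.2 ≈ 0.8050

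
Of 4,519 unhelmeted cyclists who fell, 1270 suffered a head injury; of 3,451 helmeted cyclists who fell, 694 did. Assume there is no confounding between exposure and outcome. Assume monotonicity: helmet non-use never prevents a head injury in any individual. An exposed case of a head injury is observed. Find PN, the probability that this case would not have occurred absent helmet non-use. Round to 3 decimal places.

p₁ = P(outcome | exposed) = 1270/4519 = 0.28104
p₀ = P(outcome | unexposed) = 694/3451 = 0.2011
Under exogeneity and monotonicity, PN = (p₁ − p₀) / p₁.
PN = (0.28104 − 0.2011) / 0.28104 = 0.079934 / 0.28104 ≈ 0.2844

PN ≈ 0.284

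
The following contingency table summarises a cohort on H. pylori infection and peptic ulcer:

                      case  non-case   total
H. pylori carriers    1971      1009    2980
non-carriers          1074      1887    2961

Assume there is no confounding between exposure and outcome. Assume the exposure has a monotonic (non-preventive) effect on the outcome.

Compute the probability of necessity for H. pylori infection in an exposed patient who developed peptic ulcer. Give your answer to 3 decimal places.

PN ≈ 0.452

p₁ = P(outcome | exposed) = 1971/2980 = 0.66141
p₀ = P(outcome | unexposed) = 1074/2961 = 0.36272
Under exogeneity and monotonicity, PN = (p₁ − p₀)/p₁.
PN = (0.66141 − 0.36272) / 0.66141 ≈ 0.4516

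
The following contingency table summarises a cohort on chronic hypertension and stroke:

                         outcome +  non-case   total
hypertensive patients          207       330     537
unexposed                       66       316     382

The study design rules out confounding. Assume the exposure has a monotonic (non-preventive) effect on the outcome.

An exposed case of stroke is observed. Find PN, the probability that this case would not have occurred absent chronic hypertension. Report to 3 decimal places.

PN ≈ 0.552

p₁ = P(outcome | exposed) = 207/537 = 0.38547
p₀ = P(outcome | unexposed) = 66/382 = 0.17277
Under exogeneity and monotonicity, PN = (p₁ − p₀) / p₁.
PN = (0.38547 − 0.17277) / 0.38547 = 0.2127 / 0.38547 ≈ 0.5518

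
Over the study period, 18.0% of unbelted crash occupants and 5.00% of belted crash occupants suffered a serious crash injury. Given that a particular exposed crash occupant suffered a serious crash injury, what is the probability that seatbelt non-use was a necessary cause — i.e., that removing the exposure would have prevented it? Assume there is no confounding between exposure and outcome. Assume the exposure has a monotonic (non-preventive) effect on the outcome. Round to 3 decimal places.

PN ≈ 0.722

p₁ = 0.18, p₀ = 0.05.
Under exogeneity and monotonicity, PN = (p₁ − p₀) / p₁.
PN = (0.18 − 0.05) / 0.18 = 0.13 / 0.18 ≈ 0.7222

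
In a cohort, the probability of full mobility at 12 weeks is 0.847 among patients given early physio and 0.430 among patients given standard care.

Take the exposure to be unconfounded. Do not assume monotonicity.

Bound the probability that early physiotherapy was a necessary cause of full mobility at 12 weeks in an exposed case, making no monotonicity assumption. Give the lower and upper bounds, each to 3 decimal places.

0.492 ≤ PN ≤ 0.673

Let p₁ = 0.847, p₀ = 0.43.
Under exogeneity alone the bounds on PN are max{0,(p₁−p₀)/p₁} ≤ PN ≤ min{1,(1−p₀)/p₁}.
  lower = (p₁ − p₀)/p₁ = 0.417 / 0.847 ≈ 0.4923
  upper = min{1, (1 − p₀)/p₁} = 0.57 / 0.847 ≈ 0.6730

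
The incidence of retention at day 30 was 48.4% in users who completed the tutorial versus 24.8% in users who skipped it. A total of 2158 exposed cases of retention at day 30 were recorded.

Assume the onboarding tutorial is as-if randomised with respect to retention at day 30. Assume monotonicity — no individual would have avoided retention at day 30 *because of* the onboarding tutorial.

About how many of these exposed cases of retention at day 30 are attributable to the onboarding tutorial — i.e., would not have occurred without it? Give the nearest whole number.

about 1052 cases

p₁ = 0.484, p₀ = 0.248.
PN = (p₁ − p₀)/p₁ = (0.484 − 0.248) / 0.484 ≈ 0.48760.
Attributable cases ≈ PN × (exposed cases) = 0.48760 × 2158 ≈ 1052.25.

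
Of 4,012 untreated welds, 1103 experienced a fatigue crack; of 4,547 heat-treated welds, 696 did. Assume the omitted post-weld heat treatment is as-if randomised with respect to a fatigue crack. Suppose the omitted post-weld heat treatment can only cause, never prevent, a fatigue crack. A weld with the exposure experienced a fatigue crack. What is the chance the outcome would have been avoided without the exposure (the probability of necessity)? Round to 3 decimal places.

PN ≈ 0.443

p₁ = P(outcome | exposed) = 1103/4012 = 0.27493
p₀ = P(outcome | unexposed) = 696/4547 = 0.15307
Under exogeneity and monotonicity, PN = (p₁ − p₀) / p₁.
PN = (0.27493 − 0.15307) / 0.27493 = 0.12186 / 0.27493 ≈ 0.4432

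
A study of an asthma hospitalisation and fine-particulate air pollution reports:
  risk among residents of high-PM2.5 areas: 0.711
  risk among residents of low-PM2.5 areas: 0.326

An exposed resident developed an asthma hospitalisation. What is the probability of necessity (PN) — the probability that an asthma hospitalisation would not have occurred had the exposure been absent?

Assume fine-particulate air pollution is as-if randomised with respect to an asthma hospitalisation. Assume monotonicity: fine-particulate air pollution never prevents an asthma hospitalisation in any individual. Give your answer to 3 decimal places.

Let p₁ = 0.711, p₀ = 0.326.
Under exogeneity and monotonicity, PN = (p₁ − p₀) / p₁.
PN = (0.711 − 0.326) / 0.711 = 0.385 / 0.711 ≈ 0.5415

PN ≈ 0.541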